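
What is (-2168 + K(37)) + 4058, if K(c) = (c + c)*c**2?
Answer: 103196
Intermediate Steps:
K(c) = 2*c**3 (K(c) = (2*c)*c**2 = 2*c**3)
(-2168 + K(37)) + 4058 = (-2168 + 2*37**3) + 4058 = (-2168 + 2*50653) + 4058 = (-2168 + 101306) + 4058 = 99138 + 4058 = 103196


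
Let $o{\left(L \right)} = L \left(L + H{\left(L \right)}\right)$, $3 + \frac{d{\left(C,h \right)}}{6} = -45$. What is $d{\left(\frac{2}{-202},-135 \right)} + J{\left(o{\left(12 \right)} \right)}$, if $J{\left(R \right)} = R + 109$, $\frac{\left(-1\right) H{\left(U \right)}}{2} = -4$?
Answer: $61$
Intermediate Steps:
$d{\left(C,h \right)} = -288$ ($d{\left(C,h \right)} = -18 + 6 \left(-45\right) = -18 - 270 = -288$)
$H{\left(U \right)} = 8$ ($H{\left(U \right)} = \left(-2\right) \left(-4\right) = 8$)
$o{\left(L \right)} = L \left(8 + L\right)$ ($o{\left(L \right)} = L \left(L + 8\right) = L \left(8 + L\right)$)
$J{\left(R \right)} = 109 + R$
$d{\left(\frac{2}{-202},-135 \right)} + J{\left(o{\left(12 \right)} \right)} = -288 + \left(109 + 12 \left(8 + 12\right)\right) = -288 + \left(109 + 12 \cdot 20\right) = -288 + \left(109 + 240\right) = -288 + 349 = 61$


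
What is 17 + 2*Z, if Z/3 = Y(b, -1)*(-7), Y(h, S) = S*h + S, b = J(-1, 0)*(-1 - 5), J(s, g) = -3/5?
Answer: 1051/5 ≈ 210.20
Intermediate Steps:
J(s, g) = -⅗ (J(s, g) = -3*⅕ = -⅗)
b = 18/5 (b = -3*(-1 - 5)/5 = -⅗*(-6) = 18/5 ≈ 3.6000)
Y(h, S) = S + S*h
Z = 483/5 (Z = 3*(-(1 + 18/5)*(-7)) = 3*(-1*23/5*(-7)) = 3*(-23/5*(-7)) = 3*(161/5) = 483/5 ≈ 96.600)
17 + 2*Z = 17 + 2*(483/5) = 17 + 966/5 = 1051/5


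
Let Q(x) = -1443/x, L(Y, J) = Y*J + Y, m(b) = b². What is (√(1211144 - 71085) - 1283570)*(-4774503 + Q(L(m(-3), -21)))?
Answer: 36770391154543/6 - 286469699*√1140059/60 ≈ 6.1233e+12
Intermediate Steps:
L(Y, J) = Y + J*Y (L(Y, J) = J*Y + Y = Y + J*Y)
(√(1211144 - 71085) - 1283570)*(-4774503 + Q(L(m(-3), -21))) = (√(1211144 - 71085) - 1283570)*(-4774503 - 1443*1/(9*(1 - 21))) = (√1140059 - 1283570)*(-4774503 - 1443/(9*(-20))) = (-1283570 + √1140059)*(-4774503 - 1443/(-180)) = (-1283570 + √1140059)*(-4774503 - 1443*(-1/180)) = (-1283570 + √1140059)*(-4774503 + 481/60) = (-1283570 + √1140059)*(-286469699/60) = 36770391154543/6 - 286469699*√1140059/60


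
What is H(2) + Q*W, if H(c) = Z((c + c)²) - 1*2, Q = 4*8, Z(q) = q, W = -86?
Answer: -2738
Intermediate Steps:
Q = 32
H(c) = -2 + 4*c² (H(c) = (c + c)² - 1*2 = (2*c)² - 2 = 4*c² - 2 = -2 + 4*c²)
H(2) + Q*W = (-2 + 4*2²) + 32*(-86) = (-2 + 4*4) - 2752 = (-2 + 16) - 2752 = 14 - 2752 = -2738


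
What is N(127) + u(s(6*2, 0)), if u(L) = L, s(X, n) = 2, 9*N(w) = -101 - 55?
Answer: -46/3 ≈ -15.333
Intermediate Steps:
N(w) = -52/3 (N(w) = (-101 - 55)/9 = (⅑)*(-156) = -52/3)
N(127) + u(s(6*2, 0)) = -52/3 + 2 = -46/3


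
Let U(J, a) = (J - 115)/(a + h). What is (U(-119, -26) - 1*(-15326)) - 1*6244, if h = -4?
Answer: 45449/5 ≈ 9089.8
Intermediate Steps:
U(J, a) = (-115 + J)/(-4 + a) (U(J, a) = (J - 115)/(a - 4) = (-115 + J)/(-4 + a))
(U(-119, -26) - 1*(-15326)) - 1*6244 = ((-115 - 119)/(-4 - 26) - 1*(-15326)) - 1*6244 = (-234/(-30) + 15326) - 6244 = (-1/30*(-234) + 15326) - 6244 = (39/5 + 15326) - 6244 = 76669/5 - 6244 = 45449/5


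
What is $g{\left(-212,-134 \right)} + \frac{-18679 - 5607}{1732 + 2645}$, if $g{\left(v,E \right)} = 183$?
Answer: $\frac{776705}{4377} \approx 177.45$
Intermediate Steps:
$g{\left(-212,-134 \right)} + \frac{-18679 - 5607}{1732 + 2645} = 183 + \frac{-18679 - 5607}{1732 + 2645} = 183 - \frac{24286}{4377} = \frac{776705}{4377}$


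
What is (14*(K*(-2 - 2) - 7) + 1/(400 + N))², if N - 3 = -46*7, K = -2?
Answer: 1288225/6561 ≈ 196.35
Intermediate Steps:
N = -319 (N = 3 - 46*7 = 3 - 322 = -319)
(14*(K*(-2 - 2) - 7) + 1/(400 + N))² = (14*(-2*(-2 - 2) - 7) + 1/(400 - 319))² = (14*(-2*(-4) - 7) + 1/81)² = (14*(8 - 7) + 1/81)² = (14*1 + 1/81)² = (14 + 1/81)² = (1135/81)² = 1288225/6561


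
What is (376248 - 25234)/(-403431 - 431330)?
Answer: -351014/834761 ≈ -0.42050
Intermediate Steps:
(376248 - 25234)/(-403431 - 431330) = 351014/(-834761) = 351014*(-1/834761) = -351014/834761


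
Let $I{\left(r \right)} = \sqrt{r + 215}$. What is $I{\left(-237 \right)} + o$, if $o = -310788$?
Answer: $-310788 + i \sqrt{22} \approx -3.1079 \cdot 10^{5} + 4.6904 i$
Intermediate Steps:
$I{\left(r \right)} = \sqrt{215 + r}$
$I{\left(-237 \right)} + o = \sqrt{215 - 237} - 310788 = \sqrt{-22} - 310788 = i \sqrt{22} - 310788 = -310788 + i \sqrt{22}$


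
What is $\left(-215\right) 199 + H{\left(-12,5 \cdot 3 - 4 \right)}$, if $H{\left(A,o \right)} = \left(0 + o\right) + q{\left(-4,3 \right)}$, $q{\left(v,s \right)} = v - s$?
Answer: $-42781$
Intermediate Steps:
$H{\left(A,o \right)} = -7 + o$ ($H{\left(A,o \right)} = \left(0 + o\right) - 7 = o - 7 = -7 + o$)
$\left(-215\right) 199 + H{\left(-12,5 \cdot 3 - 4 \right)} = \left(-215\right) 199 + \left(-7 + \left(5 \cdot 3 - 4\right)\right) = -42785 + \left(-7 + \left(15 - 4\right)\right) = -42785 + \left(-7 + 11\right) = -42785 + 4 = -42781$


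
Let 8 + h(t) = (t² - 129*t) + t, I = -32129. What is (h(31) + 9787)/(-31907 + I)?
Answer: -1693/16009 ≈ -0.10575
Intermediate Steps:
h(t) = -8 + t² - 128*t (h(t) = -8 + ((t² - 129*t) + t) = -8 + (t² - 128*t) = -8 + t² - 128*t)
(h(31) + 9787)/(-31907 + I) = ((-8 + 31² - 128*31) + 9787)/(-31907 - 32129) = ((-8 + 961 - 3968) + 9787)/(-64036) = (-3015 + 9787)*(-1/64036) = 6772*(-1/64036) = -1693/16009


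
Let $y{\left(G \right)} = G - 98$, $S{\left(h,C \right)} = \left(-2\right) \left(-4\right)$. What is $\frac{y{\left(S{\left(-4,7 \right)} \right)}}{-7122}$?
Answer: $\frac{15}{1187} \approx 0.012637$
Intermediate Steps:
$S{\left(h,C \right)} = 8$
$y{\left(G \right)} = -98 + G$
$\frac{y{\left(S{\left(-4,7 \right)} \right)}}{-7122} = \frac{-98 + 8}{-7122} = \left(-90\right) \left(- \frac{1}{7122}\right) = \frac{15}{1187}$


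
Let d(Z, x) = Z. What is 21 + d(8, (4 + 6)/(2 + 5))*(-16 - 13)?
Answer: -211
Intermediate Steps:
21 + d(8, (4 + 6)/(2 + 5))*(-16 - 13) = 21 + 8*(-16 - 13) = 21 + 8*(-29) = 21 - 232 = -211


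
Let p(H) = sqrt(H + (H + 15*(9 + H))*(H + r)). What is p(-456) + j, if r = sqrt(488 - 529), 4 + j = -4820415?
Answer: -4820419 + sqrt(3264960 - 7161*I*sqrt(41)) ≈ -4.8186e+6 - 12.688*I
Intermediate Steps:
j = -4820419 (j = -4 - 4820415 = -4820419)
r = I*sqrt(41) (r = sqrt(-41) = I*sqrt(41) ≈ 6.4031*I)
p(H) = sqrt(H + (135 + 16*H)*(H + I*sqrt(41))) (p(H) = sqrt(H + (H + 15*(9 + H))*(H + I*sqrt(41))) = sqrt(H + (H + (135 + 15*H))*(H + I*sqrt(41))) = sqrt(H + (135 + 16*H)*(H + I*sqrt(41))))
p(-456) + j = sqrt(16*(-456)**2 + 136*(-456) + 135*I*sqrt(41) + 16*I*(-456)*sqrt(41)) - 4820419 = sqrt(16*207936 - 62016 + 135*I*sqrt(41) - 7296*I*sqrt(41)) - 4820419 = sqrt(3326976 - 62016 + 135*I*sqrt(41) - 7296*I*sqrt(41)) - 4820419 = sqrt(3264960 - 7161*I*sqrt(41)) - 4820419 = -4820419 + sqrt(3264960 - 7161*I*sqrt(41))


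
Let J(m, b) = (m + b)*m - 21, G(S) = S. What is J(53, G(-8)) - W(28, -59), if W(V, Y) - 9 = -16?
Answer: 2371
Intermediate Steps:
W(V, Y) = -7 (W(V, Y) = 9 - 16 = -7)
J(m, b) = -21 + m*(b + m) (J(m, b) = (b + m)*m - 21 = m*(b + m) - 21 = -21 + m*(b + m))
J(53, G(-8)) - W(28, -59) = (-21 + 53**2 - 8*53) - 1*(-7) = (-21 + 2809 - 424) + 7 = 2364 + 7 = 2371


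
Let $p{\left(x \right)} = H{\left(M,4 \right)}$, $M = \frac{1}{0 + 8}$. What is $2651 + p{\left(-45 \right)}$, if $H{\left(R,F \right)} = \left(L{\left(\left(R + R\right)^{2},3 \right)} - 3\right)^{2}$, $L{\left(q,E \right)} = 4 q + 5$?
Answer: $\frac{42497}{16} \approx 2656.1$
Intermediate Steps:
$M = \frac{1}{8} \approx 0.125$
$L{\left(q,E \right)} = 5 + 4 q$
$H{\left(R,F \right)} = \left(2 + 16 R^{2}\right)^{2}$ ($H{\left(R,F \right)} = \left(\left(5 + 4 \left(R + R\right)^{2}\right) - 3\right)^{2} = \left(\left(5 + 4 \left(2 R\right)^{2}\right) - 3\right)^{2} = \left(\left(5 + 4 \cdot 4 R^{2}\right) - 3\right)^{2} = \left(\left(5 + 16 R^{2}\right) - 3\right)^{2} = \left(2 + 16 R^{2}\right)^{2}$)
$p{\left(x \right)} = \frac{81}{16}$ ($p{\left(x \right)} = 4 \left(1 + \frac{8}{64}\right)^{2} = 4 \left(1 + 8 \cdot \frac{1}{64}\right)^{2} = 4 \left(1 + \frac{1}{8}\right)^{2} = 4 \left(\frac{9}{8}\right)^{2} = 4 \cdot \frac{81}{64} = \frac{81}{16}$)
$2651 + p{\left(-45 \right)} = 2651 + \frac{81}{16} = \frac{42497}{16}$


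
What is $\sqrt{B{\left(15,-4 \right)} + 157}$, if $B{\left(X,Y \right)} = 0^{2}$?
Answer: $\sqrt{157} \approx 12.53$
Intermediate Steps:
$B{\left(X,Y \right)} = 0$
$\sqrt{B{\left(15,-4 \right)} + 157} = \sqrt{0 + 157} = \sqrt{157}$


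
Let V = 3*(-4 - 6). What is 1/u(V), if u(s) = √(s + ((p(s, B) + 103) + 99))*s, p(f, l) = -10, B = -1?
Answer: -√2/540 ≈ -0.0026189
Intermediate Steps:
V = -30 (V = 3*(-10) = -30)
u(s) = s*√(192 + s) (u(s) = √(s + ((-10 + 103) + 99))*s = √(s + (93 + 99))*s = √(s + 192)*s = √(192 + s)*s = s*√(192 + s))
1/u(V) = 1/(-30*√(192 - 30)) = 1/(-270*√2) = -√2/540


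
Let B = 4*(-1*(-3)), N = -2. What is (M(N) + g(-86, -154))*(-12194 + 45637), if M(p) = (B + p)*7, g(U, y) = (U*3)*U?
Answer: 744374294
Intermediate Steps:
g(U, y) = 3*U**2 (g(U, y) = (3*U)*U = 3*U**2)
B = 12 (B = 4*3 = 12)
M(p) = 84 + 7*p (M(p) = (12 + p)*7 = 84 + 7*p)
(M(N) + g(-86, -154))*(-12194 + 45637) = ((84 + 7*(-2)) + 3*(-86)**2)*(-12194 + 45637) = ((84 - 14) + 3*7396)*33443 = (70 + 22188)*33443 = 22258*33443 = 744374294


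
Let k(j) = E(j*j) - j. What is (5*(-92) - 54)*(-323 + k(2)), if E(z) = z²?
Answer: 158826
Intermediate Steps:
k(j) = j⁴ - j (k(j) = (j*j)² - j = (j²)² - j = j⁴ - j)
(5*(-92) - 54)*(-323 + k(2)) = (5*(-92) - 54)*(-323 + (2⁴ - 1*2)) = (-460 - 54)*(-323 + (16 - 2)) = -514*(-323 + 14) = -514*(-309) = 158826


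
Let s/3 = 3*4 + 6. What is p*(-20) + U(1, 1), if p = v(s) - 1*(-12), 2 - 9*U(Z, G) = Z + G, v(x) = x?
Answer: -1320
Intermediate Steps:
s = 54 (s = 3*(3*4 + 6) = 3*(12 + 6) = 3*18 = 54)
U(Z, G) = 2/9 - G/9 - Z/9 (U(Z, G) = 2/9 - (Z + G)/9 = 2/9 - (G + Z)/9 = 2/9 + (-G/9 - Z/9) = 2/9 - G/9 - Z/9)
p = 66 (p = 54 - 1*(-12) = 54 + 12 = 66)
p*(-20) + U(1, 1) = 66*(-20) + (2/9 - 1/9*1 - 1/9*1) = -1320 + (2/9 - 1/9 - 1/9) = -1320 + 0 = -1320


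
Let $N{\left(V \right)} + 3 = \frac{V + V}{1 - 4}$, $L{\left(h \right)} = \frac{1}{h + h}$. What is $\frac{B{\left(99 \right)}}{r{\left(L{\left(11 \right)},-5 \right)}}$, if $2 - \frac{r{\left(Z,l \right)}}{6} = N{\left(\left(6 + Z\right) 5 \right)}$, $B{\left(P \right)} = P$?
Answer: $\frac{1089}{1660} \approx 0.65602$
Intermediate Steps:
$L{\left(h \right)} = \frac{1}{2 h}$
$N{\left(V \right)} = -3 - \frac{2 V}{3}$ ($N{\left(V \right)} = -3 + \frac{V + V}{1 - 4} = -3 + \frac{2 V}{-3} = -3 + 2 V \left(- \frac{1}{3}\right) = -3 - \frac{2 V}{3}$)
$r{\left(Z,l \right)} = 150 + 20 Z$ ($r{\left(Z,l \right)} = 12 - 6 \left(-3 - \frac{2 \left(6 + Z\right) 5}{3}\right) = 12 - 6 \left(-3 - \frac{2 \left(30 + 5 Z\right)}{3}\right) = 12 - 6 \left(-3 - \left(20 + \frac{10 Z}{3}\right)\right) = 12 - 6 \left(-23 - \frac{10 Z}{3}\right) = 12 + \left(138 + 20 Z\right) = 150 + 20 Z$)
$\frac{B{\left(99 \right)}}{r{\left(L{\left(11 \right)},-5 \right)}} = \frac{99}{150 + 20 \frac{1}{2 \cdot 11}} = \frac{99}{150 + 20 \cdot \frac{1}{2} \cdot \frac{1}{11}} = \frac{99}{150 + 20 \cdot \frac{1}{22}} = \frac{99}{150 + \frac{10}{11}} = \frac{99}{\frac{1660}{11}} = 99 \cdot \frac{11}{1660} = \frac{1089}{1660}$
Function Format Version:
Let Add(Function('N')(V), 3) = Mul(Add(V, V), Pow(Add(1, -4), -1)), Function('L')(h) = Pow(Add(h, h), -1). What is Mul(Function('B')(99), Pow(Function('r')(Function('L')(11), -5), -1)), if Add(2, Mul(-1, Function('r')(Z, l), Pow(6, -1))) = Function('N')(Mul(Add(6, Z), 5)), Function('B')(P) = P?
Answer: Rational(1089, 1660) ≈ 0.65602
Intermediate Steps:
Function('L')(h) = Mul(Rational(1, 2), Pow(h, -1)) (Function('L')(h) = Pow(Mul(2, h), -1) = Mul(Rational(1, 2), Pow(h, -1)))
Function('N')(V) = Add(-3, Mul(Rational(-2, 3), V)) (Function('N')(V) = Add(-3, Mul(Add(V, V), Pow(Add(1, -4), -1))) = Add(-3, Mul(Mul(2, V), Pow(-3, -1))) = Add(-3, Mul(Mul(2, V), Rational(-1, 3))) = Add(-3, Mul(Rational(-2, 3), V)))
Function('r')(Z, l) = Add(150, Mul(20, Z)) (Function('r')(Z, l) = Add(12, Mul(-6, Add(-3, Mul(Rational(-2, 3), Mul(Add(6, Z), 5))))) = Add(12, Mul(-6, Add(-3, Mul(Rational(-2, 3), Add(30, Mul(5, Z)))))) = Add(12, Mul(-6, Add(-3, Add(-20, Mul(Rational(-10, 3), Z))))) = Add(12, Mul(-6, Add(-23, Mul(Rational(-10, 3), Z)))) = Add(12, Add(138, Mul(20, Z))) = Add(150, Mul(20, Z)))
Mul(Function('B')(99), Pow(Function('r')(Function('L')(11), -5), -1)) = Mul(99, Pow(Add(150, Mul(20, Mul(Rational(1, 2), Pow(11, -1)))), -1)) = Mul(99, Pow(Add(150, Mul(20, Mul(Rational(1, 2), Rational(1, 11)))), -1)) = Mul(99, Pow(Add(150, Mul(20, Rational(1, 22))), -1)) = Mul(99, Pow(Add(150, Rational(10, 11)), -1)) = Mul(99, Pow(Rational(1660, 11), -1)) = Mul(99, Rational(11, 1660)) = Rational(1089, 1660)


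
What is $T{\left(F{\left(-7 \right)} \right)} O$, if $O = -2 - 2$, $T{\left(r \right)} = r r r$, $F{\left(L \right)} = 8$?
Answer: $-2048$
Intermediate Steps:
$T{\left(r \right)} = r^{3}$ ($T{\left(r \right)} = r^{2} r = r^{3}$)
$O = -4$ ($O = -2 - 2 = -4$)
$T{\left(F{\left(-7 \right)} \right)} O = 8^{3} \left(-4\right) = 512 \left(-4\right) = -2048$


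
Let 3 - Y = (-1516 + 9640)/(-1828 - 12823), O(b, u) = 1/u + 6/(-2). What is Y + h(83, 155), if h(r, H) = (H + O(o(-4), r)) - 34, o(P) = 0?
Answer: 147828936/1216033 ≈ 121.57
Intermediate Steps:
O(b, u) = -3 + 1/u (O(b, u) = 1/u + 6*(-1/2) = 1/u - 3 = -3 + 1/u)
Y = 52077/14651 (Y = 3 - (-1516 + 9640)/(-1828 - 12823) = 3 - 8124/(-14651) = 3 - 8124*(-1)/14651 = 3 - 1*(-8124/14651) = 3 + 8124/14651 = 52077/14651 ≈ 3.5545)
h(r, H) = -37 + H + 1/r (h(r, H) = (H + (-3 + 1/r)) - 34 = (-3 + H + 1/r) - 34 = -37 + H + 1/r)
Y + h(83, 155) = 52077/14651 + (-37 + 155 + 1/83) = 52077/14651 + 9795/83 = 147828936/1216033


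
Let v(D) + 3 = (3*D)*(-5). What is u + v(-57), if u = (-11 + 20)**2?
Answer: 933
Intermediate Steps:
u = 81 (u = 9**2 = 81)
v(D) = -3 - 15*D (v(D) = -3 + (3*D)*(-5) = -3 - 15*D)
u + v(-57) = 81 + (-3 - 15*(-57)) = 81 + (-3 + 855) = 81 + 852 = 933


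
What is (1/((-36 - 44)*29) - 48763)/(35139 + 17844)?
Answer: -113130161/122920560 ≈ -0.92035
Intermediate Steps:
(1/((-36 - 44)*29) - 48763)/(35139 + 17844) = (1/(-80*29) - 48763)/52983 = (1/(-2320) - 48763)*(1/52983) = (-1/2320 - 48763)*(1/52983) = -113130161/2320*1/52983 = -113130161/122920560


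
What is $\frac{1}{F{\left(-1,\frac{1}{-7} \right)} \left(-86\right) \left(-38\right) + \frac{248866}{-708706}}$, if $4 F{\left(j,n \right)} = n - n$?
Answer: $- \frac{354353}{124433} \approx -2.8477$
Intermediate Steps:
$F{\left(j,n \right)} = 0$ ($F{\left(j,n \right)} = \frac{n - n}{4} = \frac{1}{4} \cdot 0 = 0$)
$\frac{1}{F{\left(-1,\frac{1}{-7} \right)} \left(-86\right) \left(-38\right) + \frac{248866}{-708706}} = \frac{1}{0 \left(-86\right) \left(-38\right) + \frac{248866}{-708706}} = \frac{1}{0 \left(-38\right) + 248866 \left(- \frac{1}{708706}\right)} = \frac{1}{0 - \frac{124433}{354353}} = \frac{1}{- \frac{124433}{354353}} = - \frac{354353}{124433}$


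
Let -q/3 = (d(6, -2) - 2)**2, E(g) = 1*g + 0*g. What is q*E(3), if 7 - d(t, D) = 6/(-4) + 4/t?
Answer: -1225/4 ≈ -306.25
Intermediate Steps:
d(t, D) = 17/2 - 4/t (d(t, D) = 7 - (6/(-4) + 4/t) = 7 - (6*(-1/4) + 4/t) = 7 - (-3/2 + 4/t) = 7 + (3/2 - 4/t) = 17/2 - 4/t)
E(g) = g (E(g) = g + 0 = g)
q = -1225/12 (q = -3*((17/2 - 4/6) - 2)**2 = -3*((17/2 - 4*1/6) - 2)**2 = -3*((17/2 - 2/3) - 2)**2 = -3*(47/6 - 2)**2 = -3*(35/6)**2 = -3*1225/36 = -1225/12 ≈ -102.08)
q*E(3) = -1225/12*3 = -1225/4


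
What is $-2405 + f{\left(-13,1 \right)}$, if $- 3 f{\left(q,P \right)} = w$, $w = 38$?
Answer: $- \frac{7253}{3} \approx -2417.7$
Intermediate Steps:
$f{\left(q,P \right)} = - \frac{38}{3}$ ($f{\left(q,P \right)} = \left(- \frac{1}{3}\right) 38 = - \frac{38}{3}$)
$-2405 + f{\left(-13,1 \right)} = -2405 - \frac{38}{3} = - \frac{7253}{3}$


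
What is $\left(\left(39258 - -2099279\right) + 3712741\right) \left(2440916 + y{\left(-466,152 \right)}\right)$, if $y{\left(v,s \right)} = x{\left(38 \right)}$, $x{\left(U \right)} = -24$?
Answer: $14282337659976$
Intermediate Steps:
$y{\left(v,s \right)} = -24$
$\left(\left(39258 - -2099279\right) + 3712741\right) \left(2440916 + y{\left(-466,152 \right)}\right) = \left(\left(39258 - -2099279\right) + 3712741\right) \left(2440916 - 24\right) = \left(\left(39258 + 2099279\right) + 3712741\right) 2440892 = \left(2138537 + 3712741\right) 2440892 = 5851278 \cdot 2440892 = 14282337659976$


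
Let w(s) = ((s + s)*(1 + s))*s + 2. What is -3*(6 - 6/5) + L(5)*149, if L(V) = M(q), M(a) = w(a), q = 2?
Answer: 19298/5 ≈ 3859.6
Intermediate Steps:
w(s) = 2 + 2*s²*(1 + s) (w(s) = ((2*s)*(1 + s))*s + 2 = (2*s*(1 + s))*s + 2 = 2*s²*(1 + s) + 2 = 2 + 2*s²*(1 + s))
M(a) = 2 + 2*a² + 2*a³
L(V) = 26 (L(V) = 2 + 2*2² + 2*2³ = 2 + 2*4 + 2*8 = 2 + 8 + 16 = 26)
-3*(6 - 6/5) + L(5)*149 = -3*(6 - 6/5) + 26*149 = -3*(6 - 6*⅕) + 3874 = -3*(6 - 6/5) + 3874 = -3*24/5 + 3874 = -72/5 + 3874 = 19298/5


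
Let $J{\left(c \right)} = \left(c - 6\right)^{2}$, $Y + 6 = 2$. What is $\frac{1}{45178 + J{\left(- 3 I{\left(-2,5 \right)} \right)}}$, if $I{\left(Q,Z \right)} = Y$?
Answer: $\frac{1}{45214} \approx 2.2117 \cdot 10^{-5}$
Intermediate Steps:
$Y = -4$ ($Y = -6 + 2 = -4$)
$I{\left(Q,Z \right)} = -4$
$J{\left(c \right)} = \left(-6 + c\right)^{2}$
$\frac{1}{45178 + J{\left(- 3 I{\left(-2,5 \right)} \right)}} = \frac{1}{45178 + \left(-6 - -12\right)^{2}} = \frac{1}{45178 + \left(-6 + 12\right)^{2}} = \frac{1}{45178 + 6^{2}} = \frac{1}{45178 + 36} = \frac{1}{45214}$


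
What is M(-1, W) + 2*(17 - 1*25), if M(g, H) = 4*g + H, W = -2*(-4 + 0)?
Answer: -12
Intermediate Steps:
W = 8 (W = -2*(-4) = 8)
M(g, H) = H + 4*g
M(-1, W) + 2*(17 - 1*25) = (8 + 4*(-1)) + 2*(17 - 1*25) = (8 - 4) + 2*(17 - 25) = 4 + 2*(-8) = 4 - 16 = -12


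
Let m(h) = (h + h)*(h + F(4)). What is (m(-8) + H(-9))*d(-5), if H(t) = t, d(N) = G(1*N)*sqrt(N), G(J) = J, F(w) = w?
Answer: -275*I*sqrt(5) ≈ -614.92*I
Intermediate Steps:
m(h) = 2*h*(4 + h) (m(h) = (h + h)*(h + 4) = (2*h)*(4 + h) = 2*h*(4 + h))
d(N) = N**(3/2) (d(N) = (1*N)*sqrt(N) = N*sqrt(N) = N**(3/2))
(m(-8) + H(-9))*d(-5) = (2*(-8)*(4 - 8) - 9)*(-5)**(3/2) = (2*(-8)*(-4) - 9)*(-5*I*sqrt(5)) = (64 - 9)*(-5*I*sqrt(5)) = 55*(-5*I*sqrt(5)) = -275*I*sqrt(5)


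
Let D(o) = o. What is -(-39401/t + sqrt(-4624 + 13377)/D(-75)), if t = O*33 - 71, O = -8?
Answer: -39401/335 + sqrt(8753)/75 ≈ -116.37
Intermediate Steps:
t = -335 (t = -8*33 - 71 = -264 - 71 = -335)
-(-39401/t + sqrt(-4624 + 13377)/D(-75)) = -(-39401/(-335) + sqrt(-4624 + 13377)/(-75)) = -(-39401*(-1/335) + sqrt(8753)*(-1/75)) = -(39401/335 - sqrt(8753)/75) = -39401/335 + sqrt(8753)/75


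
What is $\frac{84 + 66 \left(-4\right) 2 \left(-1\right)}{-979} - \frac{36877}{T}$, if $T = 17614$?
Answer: $- \frac{46882351}{17244106} \approx -2.7187$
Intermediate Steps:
$\frac{84 + 66 \left(-4\right) 2 \left(-1\right)}{-979} - \frac{36877}{T} = \frac{84 + 66 \left(-4\right) 2 \left(-1\right)}{-979} - \frac{36877}{17614} = \left(84 + 66 \left(\left(-8\right) \left(-1\right)\right)\right) \left(- \frac{1}{979}\right) - \frac{36877}{17614} = \left(84 + 66 \cdot 8\right) \left(- \frac{1}{979}\right) - \frac{36877}{17614} = \left(84 + 528\right) \left(- \frac{1}{979}\right) - \frac{36877}{17614} = 612 \left(- \frac{1}{979}\right) - \frac{36877}{17614} = - \frac{612}{979} - \frac{36877}{17614} = - \frac{46882351}{17244106}$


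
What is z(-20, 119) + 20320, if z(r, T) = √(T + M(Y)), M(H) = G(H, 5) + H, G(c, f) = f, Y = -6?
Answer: 20320 + √118 ≈ 20331.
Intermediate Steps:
M(H) = 5 + H
z(r, T) = √(-1 + T) (z(r, T) = √(T + (5 - 6)) = √(T - 1) = √(-1 + T))
z(-20, 119) + 20320 = √(-1 + 119) + 20320 = √118 + 20320 = 20320 + √118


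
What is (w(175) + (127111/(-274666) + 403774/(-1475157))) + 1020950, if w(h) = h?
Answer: 413734506008201339/405175472562 ≈ 1.0211e+6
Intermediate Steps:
(w(175) + (127111/(-274666) + 403774/(-1475157))) + 1020950 = (175 + (127111/(-274666) + 403774/(-1475157))) + 1020950 = (175 + (127111*(-1/274666) + 403774*(-1/1475157))) + 1020950 = (175 + (-127111/274666 - 403774/1475157)) + 1020950 = (175 - 298411670911/405175472562) + 1020950 = 70607296027439/405175472562 + 1020950 = 413734506008201339/405175472562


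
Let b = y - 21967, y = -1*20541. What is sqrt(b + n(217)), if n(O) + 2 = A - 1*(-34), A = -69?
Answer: I*sqrt(42545) ≈ 206.26*I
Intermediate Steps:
y = -20541
b = -42508 (b = -20541 - 21967 = -42508)
n(O) = -37 (n(O) = -2 + (-69 - 1*(-34)) = -2 + (-69 + 34) = -2 - 35 = -37)
sqrt(b + n(217)) = sqrt(-42508 - 37) = sqrt(-42545) = I*sqrt(42545)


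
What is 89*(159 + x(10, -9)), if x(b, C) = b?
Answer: 15041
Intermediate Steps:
89*(159 + x(10, -9)) = 89*(159 + 10) = 89*169 = 15041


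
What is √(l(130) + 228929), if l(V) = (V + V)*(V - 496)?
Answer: √133769 ≈ 365.74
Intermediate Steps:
l(V) = 2*V*(-496 + V) (l(V) = (2*V)*(-496 + V) = 2*V*(-496 + V))
√(l(130) + 228929) = √(2*130*(-496 + 130) + 228929) = √(2*130*(-366) + 228929) = √(-95160 + 228929) = √133769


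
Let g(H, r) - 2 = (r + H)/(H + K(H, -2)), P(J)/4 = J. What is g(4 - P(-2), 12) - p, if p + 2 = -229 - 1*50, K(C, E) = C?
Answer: 284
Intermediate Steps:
P(J) = 4*J
p = -281 (p = -2 + (-229 - 1*50) = -2 + (-229 - 50) = -2 - 279 = -281)
g(H, r) = 2 + (H + r)/(2*H) (g(H, r) = 2 + (r + H)/(H + H) = 2 + (H + r)/((2*H)) = 2 + (H + r)*(1/(2*H)) = 2 + (H + r)/(2*H))
g(4 - P(-2), 12) - p = (12 + 5*(4 - 4*(-2)))/(2*(4 - 4*(-2))) - 1*(-281) = (12 + 5*(4 - 1*(-8)))/(2*(4 - 1*(-8))) + 281 = (12 + 5*(4 + 8))/(2*(4 + 8)) + 281 = (½)*(12 + 5*12)/12 + 281 = (½)*(1/12)*(12 + 60) + 281 = (½)*(1/12)*72 + 281 = 3 + 281 = 284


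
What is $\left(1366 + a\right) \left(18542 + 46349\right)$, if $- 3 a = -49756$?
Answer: $\frac{3494639914}{3} \approx 1.1649 \cdot 10^{9}$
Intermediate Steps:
$a = \frac{49756}{3}$ ($a = \left(- \frac{1}{3}\right) \left(-49756\right) = \frac{49756}{3} \approx 16585.0$)
$\left(1366 + a\right) \left(18542 + 46349\right) = \left(1366 + \frac{49756}{3}\right) \left(18542 + 46349\right) = \frac{53854}{3} \cdot 64891 = \frac{3494639914}{3}$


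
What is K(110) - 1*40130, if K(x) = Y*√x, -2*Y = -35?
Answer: -40130 + 35*√110/2 ≈ -39946.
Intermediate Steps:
Y = 35/2 (Y = -½*(-35) = 35/2 ≈ 17.500)
K(x) = 35*√x/2
K(110) - 1*40130 = 35*√110/2 - 1*40130 = 35*√110/2 - 40130 = -40130 + 35*√110/2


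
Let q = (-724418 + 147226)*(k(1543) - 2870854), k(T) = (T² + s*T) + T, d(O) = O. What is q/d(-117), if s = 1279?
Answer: 857150321720/117 ≈ 7.3261e+9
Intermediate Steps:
k(T) = T² + 1280*T (k(T) = (T² + 1279*T) + T = T² + 1280*T)
q = -857150321720 (q = (-724418 + 147226)*(1543*(1280 + 1543) - 2870854) = -577192*(1543*2823 - 2870854) = -577192*(4355889 - 2870854) = -577192*1485035 = -857150321720)
q/d(-117) = -857150321720/(-117) = -857150321720*(-1/117) = 857150321720/117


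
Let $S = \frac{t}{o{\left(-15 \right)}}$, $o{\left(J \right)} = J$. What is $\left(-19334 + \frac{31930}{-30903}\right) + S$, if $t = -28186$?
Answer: $- \frac{899069558}{51505} \approx -17456.0$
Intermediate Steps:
$S = \frac{28186}{15}$ ($S = - \frac{28186}{-15} = \left(-28186\right) \left(- \frac{1}{15}\right) = \frac{28186}{15} \approx 1879.1$)
$\left(-19334 + \frac{31930}{-30903}\right) + S = \left(-19334 + \frac{31930}{-30903}\right) + \frac{28186}{15} = \left(-19334 + 31930 \left(- \frac{1}{30903}\right)\right) + \frac{28186}{15} = \left(-19334 - \frac{31930}{30903}\right) + \frac{28186}{15} = - \frac{597510532}{30903} + \frac{28186}{15} = - \frac{899069558}{51505}$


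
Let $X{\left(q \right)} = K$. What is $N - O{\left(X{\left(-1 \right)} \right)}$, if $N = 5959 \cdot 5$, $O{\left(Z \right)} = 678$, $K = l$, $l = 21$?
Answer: $29117$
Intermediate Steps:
$K = 21$
$X{\left(q \right)} = 21$
$N = 29795$
$N - O{\left(X{\left(-1 \right)} \right)} = 29795 - 678 = 29117$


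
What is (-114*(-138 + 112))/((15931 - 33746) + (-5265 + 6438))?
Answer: -1482/8321 ≈ -0.17810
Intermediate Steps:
(-114*(-138 + 112))/((15931 - 33746) + (-5265 + 6438)) = (-114*(-26))/(-17815 + 1173) = 2964/(-16642) = 2964*(-1/16642) = -1482/8321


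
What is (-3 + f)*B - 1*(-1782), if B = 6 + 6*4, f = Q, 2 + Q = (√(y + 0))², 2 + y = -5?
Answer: 1422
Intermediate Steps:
y = -7 (y = -2 - 5 = -7)
Q = -9 (Q = -2 + (√(-7 + 0))² = -2 + (√(-7))² = -2 + (I*√7)² = -2 - 7 = -9)
f = -9
B = 30 (B = 6 + 24 = 30)
(-3 + f)*B - 1*(-1782) = (-3 - 9)*30 - 1*(-1782) = -12*30 + 1782 = -360 + 1782 = 1422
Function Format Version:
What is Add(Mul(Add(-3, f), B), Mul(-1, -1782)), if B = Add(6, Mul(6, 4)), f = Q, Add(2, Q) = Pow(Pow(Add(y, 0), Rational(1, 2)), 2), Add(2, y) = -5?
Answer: 1422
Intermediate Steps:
y = -7 (y = Add(-2, -5) = -7)
Q = -9 (Q = Add(-2, Pow(Pow(Add(-7, 0), Rational(1, 2)), 2)) = Add(-2, Pow(Pow(-7, Rational(1, 2)), 2)) = Add(-2, Pow(Mul(I, Pow(7, Rational(1, 2))), 2)) = Add(-2, -7) = -9)
f = -9
B = 30 (B = Add(6, 24) = 30)
Add(Mul(Add(-3, f), B), Mul(-1, -1782)) = Add(Mul(Add(-3, -9), 30), Mul(-1, -1782)) = Add(Mul(-12, 30), 1782) = Add(-360, 1782) = 1422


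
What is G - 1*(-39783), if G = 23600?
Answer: 63383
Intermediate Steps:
G - 1*(-39783) = 23600 - 1*(-39783) = 23600 + 39783 = 63383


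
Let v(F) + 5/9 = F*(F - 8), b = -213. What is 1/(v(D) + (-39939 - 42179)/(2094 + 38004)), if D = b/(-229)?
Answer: -3154168827/28953353581 ≈ -0.10894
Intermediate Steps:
D = 213/229 (D = -213/(-229) = -213*(-1/229) = 213/229 ≈ 0.93013)
v(F) = -5/9 + F*(-8 + F) (v(F) = -5/9 + F*(F - 8) = -5/9 + F*(-8 + F))
1/(v(D) + (-39939 - 42179)/(2094 + 38004)) = 1/((-5/9 + (213/229)**2 - 8*213/229) + (-39939 - 42179)/(2094 + 38004)) = 1/((-5/9 + 45369/52441 - 1704/229) - 82118/40098) = 1/(-3365828/471969 - 82118*1/40098) = 1/(-3365828/471969 - 41059/20049) = 1/(-28953353581/3154168827) = -3154168827/28953353581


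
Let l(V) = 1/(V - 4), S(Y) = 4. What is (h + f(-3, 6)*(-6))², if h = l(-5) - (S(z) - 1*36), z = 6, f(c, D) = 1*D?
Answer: 1369/81 ≈ 16.901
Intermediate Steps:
f(c, D) = D
l(V) = 1/(-4 + V)
h = 287/9 (h = 1/(-4 - 5) - (4 - 1*36) = 1/(-9) - (4 - 36) = -⅑ - 1*(-32) = -⅑ + 32 = 287/9 ≈ 31.889)
(h + f(-3, 6)*(-6))² = (287/9 + 6*(-6))² = (287/9 - 36)² = (-37/9)² = 1369/81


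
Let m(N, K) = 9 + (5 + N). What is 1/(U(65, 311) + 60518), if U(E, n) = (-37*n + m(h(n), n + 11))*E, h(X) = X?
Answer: -1/666312 ≈ -1.5008e-6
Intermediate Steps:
m(N, K) = 14 + N
U(E, n) = E*(14 - 36*n) (U(E, n) = (-37*n + (14 + n))*E = (14 - 36*n)*E = E*(14 - 36*n))
1/(U(65, 311) + 60518) = 1/(2*65*(7 - 18*311) + 60518) = 1/(2*65*(7 - 5598) + 60518) = 1/(2*65*(-5591) + 60518) = 1/(-726830 + 60518) = 1/(-666312) = -1/666312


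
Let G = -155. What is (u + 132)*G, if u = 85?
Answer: -33635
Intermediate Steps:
(u + 132)*G = (85 + 132)*(-155) = 217*(-155) = -33635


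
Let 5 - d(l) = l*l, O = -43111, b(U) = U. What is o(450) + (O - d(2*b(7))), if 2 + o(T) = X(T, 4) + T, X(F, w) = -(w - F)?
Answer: -42026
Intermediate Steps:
X(F, w) = F - w
o(T) = -6 + 2*T (o(T) = -2 + ((T - 1*4) + T) = -2 + ((T - 4) + T) = -2 + ((-4 + T) + T) = -2 + (-4 + 2*T) = -6 + 2*T)
d(l) = 5 - l² (d(l) = 5 - l*l = 5 - l²)
o(450) + (O - d(2*b(7))) = (-6 + 2*450) + (-43111 - (5 - (2*7)²)) = (-6 + 900) + (-43111 - (5 - 1*14²)) = 894 + (-43111 - (5 - 1*196)) = 894 + (-43111 - (5 - 196)) = 894 + (-43111 - 1*(-191)) = 894 + (-43111 + 191) = 894 - 42920 = -42026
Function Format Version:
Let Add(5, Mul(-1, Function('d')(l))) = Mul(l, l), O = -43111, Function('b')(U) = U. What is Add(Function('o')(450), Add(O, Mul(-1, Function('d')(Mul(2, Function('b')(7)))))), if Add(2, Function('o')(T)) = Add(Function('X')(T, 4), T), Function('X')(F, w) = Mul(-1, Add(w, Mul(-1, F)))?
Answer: -42026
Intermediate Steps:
Function('X')(F, w) = Add(F, Mul(-1, w))
Function('o')(T) = Add(-6, Mul(2, T)) (Function('o')(T) = Add(-2, Add(Add(T, Mul(-1, 4)), T)) = Add(-2, Add(Add(T, -4), T)) = Add(-2, Add(Add(-4, T), T)) = Add(-2, Add(-4, Mul(2, T))) = Add(-6, Mul(2, T)))
Function('d')(l) = Add(5, Mul(-1, Pow(l, 2))) (Function('d')(l) = Add(5, Mul(-1, Mul(l, l))) = Add(5, Mul(-1, Pow(l, 2))))
Add(Function('o')(450), Add(O, Mul(-1, Function('d')(Mul(2, Function('b')(7)))))) = Add(Add(-6, Mul(2, 450)), Add(-43111, Mul(-1, Add(5, Mul(-1, Pow(Mul(2, 7), 2)))))) = Add(Add(-6, 900), Add(-43111, Mul(-1, Add(5, Mul(-1, Pow(14, 2)))))) = Add(894, Add(-43111, Mul(-1, Add(5, Mul(-1, 196))))) = Add(894, Add(-43111, Mul(-1, Add(5, -196)))) = Add(894, Add(-43111, Mul(-1, -191))) = Add(894, Add(-43111, 191)) = Add(894, -42920) = -42026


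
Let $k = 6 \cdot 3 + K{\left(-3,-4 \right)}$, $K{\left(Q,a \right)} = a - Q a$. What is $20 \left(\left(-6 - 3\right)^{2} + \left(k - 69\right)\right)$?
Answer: $280$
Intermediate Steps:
$K{\left(Q,a \right)} = a - Q a$
$k = 2$ ($k = 6 \cdot 3 - 4 \left(1 - -3\right) = 18 - 4 \left(1 + 3\right) = 18 - 16 = 2$)
$20 \left(\left(-6 - 3\right)^{2} + \left(k - 69\right)\right) = 20 \left(\left(-6 - 3\right)^{2} + \left(2 - 69\right)\right) = 20 \left(\left(-9\right)^{2} - 67\right) = 20 \left(81 - 67\right) = 20 \cdot 14 = 280$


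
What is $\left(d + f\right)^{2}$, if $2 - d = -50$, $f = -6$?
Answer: $2116$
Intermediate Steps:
$d = 52$ ($d = 2 - -50 = 2 + 50 = 52$)
$\left(d + f\right)^{2} = \left(52 - 6\right)^{2} = 46^{2} = 2116$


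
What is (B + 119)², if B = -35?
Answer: 7056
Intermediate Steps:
(B + 119)² = (-35 + 119)² = 84² = 7056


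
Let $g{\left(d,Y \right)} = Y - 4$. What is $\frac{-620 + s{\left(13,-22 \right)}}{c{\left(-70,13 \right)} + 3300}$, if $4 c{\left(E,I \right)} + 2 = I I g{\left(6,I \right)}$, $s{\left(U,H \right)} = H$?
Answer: $- \frac{2568}{14719} \approx -0.17447$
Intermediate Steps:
$g{\left(d,Y \right)} = -4 + Y$
$c{\left(E,I \right)} = - \frac{1}{2} + \frac{I^{2} \left(-4 + I\right)}{4}$ ($c{\left(E,I \right)} = - \frac{1}{2} + \frac{I I \left(-4 + I\right)}{4} = - \frac{1}{2} + \frac{I^{2} \left(-4 + I\right)}{4}$)
$\frac{-620 + s{\left(13,-22 \right)}}{c{\left(-70,13 \right)} + 3300} = \frac{-620 - 22}{\left(- \frac{1}{2} + \frac{13^{2} \left(-4 + 13\right)}{4}\right) + 3300} = - \frac{642}{\left(- \frac{1}{2} + \frac{1}{4} \cdot 169 \cdot 9\right) + 3300} = - \frac{642}{\left(- \frac{1}{2} + \frac{1521}{4}\right) + 3300} = - \frac{642}{\frac{1519}{4} + 3300} = - \frac{642}{\frac{14719}{4}} = \left(-642\right) \frac{4}{14719} = - \frac{2568}{14719}$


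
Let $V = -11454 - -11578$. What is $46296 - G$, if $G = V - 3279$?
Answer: $49451$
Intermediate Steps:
$V = 124$ ($V = -11454 + 11578 = 124$)
$G = -3155$ ($G = 124 - 3279 = -3155$)
$46296 - G = 46296 - -3155 = 46296 + 3155 = 49451$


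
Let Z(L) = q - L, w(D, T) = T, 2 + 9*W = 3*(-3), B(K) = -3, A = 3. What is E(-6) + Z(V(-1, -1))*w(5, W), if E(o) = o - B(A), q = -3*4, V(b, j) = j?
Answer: 94/9 ≈ 10.444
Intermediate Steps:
W = -11/9 (W = -2/9 + (3*(-3))/9 = -2/9 + (1/9)*(-9) = -2/9 - 1 = -11/9 ≈ -1.2222)
q = -12
E(o) = 3 + o (E(o) = o - 1*(-3) = o + 3 = 3 + o)
Z(L) = -12 - L
E(-6) + Z(V(-1, -1))*w(5, W) = (3 - 6) + (-12 - 1*(-1))*(-11/9) = -3 + (-12 + 1)*(-11/9) = -3 - 11*(-11/9) = -3 + 121/9 = 94/9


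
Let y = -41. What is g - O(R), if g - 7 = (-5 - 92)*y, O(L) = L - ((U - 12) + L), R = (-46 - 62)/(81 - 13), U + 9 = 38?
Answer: 4001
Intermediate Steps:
U = 29 (U = -9 + 38 = 29)
R = -27/17 (R = -108/68 = -108*1/68 = -27/17 ≈ -1.5882)
O(L) = -17 (O(L) = L - ((29 - 12) + L) = L - (17 + L) = L + (-17 - L) = -17)
g = 3984 (g = 7 + (-5 - 92)*(-41) = 7 - 97*(-41) = 7 + 3977 = 3984)
g - O(R) = 3984 - 1*(-17) = 3984 + 17 = 4001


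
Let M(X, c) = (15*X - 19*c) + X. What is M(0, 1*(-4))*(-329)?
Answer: -25004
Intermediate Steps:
M(X, c) = -19*c + 16*X (M(X, c) = (-19*c + 15*X) + X = -19*c + 16*X)
M(0, 1*(-4))*(-329) = (-19*(-4) + 16*0)*(-329) = (-19*(-4) + 0)*(-329) = (76 + 0)*(-329) = 76*(-329) = -25004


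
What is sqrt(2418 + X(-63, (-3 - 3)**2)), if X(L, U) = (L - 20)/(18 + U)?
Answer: sqrt(782934)/18 ≈ 49.158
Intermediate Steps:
X(L, U) = (-20 + L)/(18 + U)
sqrt(2418 + X(-63, (-3 - 3)**2)) = sqrt(2418 + (-20 - 63)/(18 + (-3 - 3)**2)) = sqrt(2418 - 83/(18 + (-6)**2)) = sqrt(2418 - 83/(18 + 36)) = sqrt(2418 - 83/54) = sqrt(130489/54) = sqrt(782934)/18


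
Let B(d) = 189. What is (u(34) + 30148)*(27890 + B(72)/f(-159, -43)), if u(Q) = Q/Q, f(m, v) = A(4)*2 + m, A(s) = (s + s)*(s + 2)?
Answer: 840765163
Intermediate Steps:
A(s) = 2*s*(2 + s) (A(s) = (2*s)*(2 + s) = 2*s*(2 + s))
f(m, v) = 96 + m (f(m, v) = (2*4*(2 + 4))*2 + m = (2*4*6)*2 + m = 48*2 + m = 96 + m)
u(Q) = 1
(u(34) + 30148)*(27890 + B(72)/f(-159, -43)) = (1 + 30148)*(27890 + 189/(96 - 159)) = 30149*(27890 + 189/(-63)) = 30149*(27890 + 189*(-1/63)) = 30149*(27890 - 3) = 30149*27887 = 840765163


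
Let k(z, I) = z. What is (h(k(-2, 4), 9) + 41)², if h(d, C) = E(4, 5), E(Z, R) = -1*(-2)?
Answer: 1849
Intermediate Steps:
E(Z, R) = 2
h(d, C) = 2
(h(k(-2, 4), 9) + 41)² = (2 + 41)² = 43² = 1849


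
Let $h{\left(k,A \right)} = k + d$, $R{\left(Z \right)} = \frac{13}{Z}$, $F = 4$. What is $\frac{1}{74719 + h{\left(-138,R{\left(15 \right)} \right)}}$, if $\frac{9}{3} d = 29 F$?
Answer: $\frac{3}{223859} \approx 1.3401 \cdot 10^{-5}$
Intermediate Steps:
$d = \frac{116}{3}$ ($d = \frac{29 \cdot 4}{3} = \frac{1}{3} \cdot 116 = \frac{116}{3} \approx 38.667$)
$h{\left(k,A \right)} = \frac{116}{3} + k$ ($h{\left(k,A \right)} = k + \frac{116}{3} = \frac{116}{3} + k$)
$\frac{1}{74719 + h{\left(-138,R{\left(15 \right)} \right)}} = \frac{1}{74719 + \left(\frac{116}{3} - 138\right)} = \frac{1}{74719 - \frac{298}{3}} = \frac{1}{\frac{223859}{3}} = \frac{3}{223859}$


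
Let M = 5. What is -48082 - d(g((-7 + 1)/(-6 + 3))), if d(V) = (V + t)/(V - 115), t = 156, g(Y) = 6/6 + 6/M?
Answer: -27117457/564 ≈ -48081.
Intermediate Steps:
g(Y) = 11/5 (g(Y) = 6/6 + 6/5 = 6*(⅙) + 6*(⅕) = 1 + 6/5 = 11/5)
d(V) = (156 + V)/(-115 + V) (d(V) = (V + 156)/(V - 115) = (156 + V)/(-115 + V))
-48082 - d(g((-7 + 1)/(-6 + 3))) = -48082 - (156 + 11/5)/(-115 + 11/5) = -48082 - 791/((-564/5)*5) = -48082 - (-5)*791/(564*5) = -48082 - 1*(-791/564) = -48082 + 791/564 = -27117457/564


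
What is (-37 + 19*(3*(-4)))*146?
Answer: -38690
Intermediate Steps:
(-37 + 19*(3*(-4)))*146 = (-37 + 19*(-12))*146 = (-37 - 228)*146 = -265*146 = -38690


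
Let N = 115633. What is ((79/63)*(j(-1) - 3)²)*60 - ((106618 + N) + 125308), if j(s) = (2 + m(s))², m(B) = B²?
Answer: -2413953/7 ≈ -3.4485e+5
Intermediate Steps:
j(s) = (2 + s²)²
((79/63)*(j(-1) - 3)²)*60 - ((106618 + N) + 125308) = ((79/63)*((2 + (-1)²)² - 3)²)*60 - ((106618 + 115633) + 125308) = ((79*(1/63))*((2 + 1)² - 3)²)*60 - (222251 + 125308) = (79*(3² - 3)²/63)*60 - 1*347559 = (79*(9 - 3)²/63)*60 - 347559 = ((79/63)*6²)*60 - 347559 = ((79/63)*36)*60 - 347559 = (316/7)*60 - 347559 = 18960/7 - 347559 = -2413953/7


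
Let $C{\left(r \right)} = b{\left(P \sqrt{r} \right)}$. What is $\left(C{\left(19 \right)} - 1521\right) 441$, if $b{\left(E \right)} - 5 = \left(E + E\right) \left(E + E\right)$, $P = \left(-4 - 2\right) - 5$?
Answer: $3386880$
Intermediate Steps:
$P = -11$ ($P = -6 - 5 = -11$)
$b{\left(E \right)} = 5 + 4 E^{2}$ ($b{\left(E \right)} = 5 + \left(E + E\right) \left(E + E\right) = 5 + 2 E 2 E = 5 + 4 E^{2}$)
$C{\left(r \right)} = 5 + 484 r$ ($C{\left(r \right)} = 5 + 4 \left(- 11 \sqrt{r}\right)^{2} = 5 + 4 \cdot 121 r = 5 + 484 r$)
$\left(C{\left(19 \right)} - 1521\right) 441 = \left(\left(5 + 484 \cdot 19\right) - 1521\right) 441 = \left(\left(5 + 9196\right) - 1521\right) 441 = \left(9201 - 1521\right) 441 = 7680 \cdot 441 = 3386880$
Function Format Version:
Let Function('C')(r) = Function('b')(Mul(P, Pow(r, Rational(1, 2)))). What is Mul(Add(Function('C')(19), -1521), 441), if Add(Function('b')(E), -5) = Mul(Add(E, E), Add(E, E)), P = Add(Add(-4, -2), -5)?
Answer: 3386880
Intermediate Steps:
P = -11 (P = Add(-6, -5) = -11)
Function('b')(E) = Add(5, Mul(4, Pow(E, 2))) (Function('b')(E) = Add(5, Mul(Add(E, E), Add(E, E))) = Add(5, Mul(Mul(2, E), Mul(2, E))) = Add(5, Mul(4, Pow(E, 2))))
Function('C')(r) = Add(5, Mul(484, r)) (Function('C')(r) = Add(5, Mul(4, Pow(Mul(-11, Pow(r, Rational(1, 2))), 2))) = Add(5, Mul(4, Mul(121, r))) = Add(5, Mul(484, r)))
Mul(Add(Function('C')(19), -1521), 441) = Mul(Add(Add(5, Mul(484, 19)), -1521), 441) = Mul(Add(Add(5, 9196), -1521), 441) = Mul(Add(9201, -1521), 441) = Mul(7680, 441) = 3386880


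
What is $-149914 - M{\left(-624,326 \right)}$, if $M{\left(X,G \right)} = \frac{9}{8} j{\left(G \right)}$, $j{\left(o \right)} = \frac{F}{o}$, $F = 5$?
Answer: $- \frac{390975757}{2608} \approx -1.4991 \cdot 10^{5}$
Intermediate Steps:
$j{\left(o \right)} = \frac{5}{o}$
$M{\left(X,G \right)} = \frac{45}{8 G}$ ($M{\left(X,G \right)} = \frac{9}{8} \frac{5}{G} = 9 \cdot \frac{1}{8} \frac{5}{G} = \frac{9 \frac{5}{G}}{8} = \frac{45}{8 G}$)
$-149914 - M{\left(-624,326 \right)} = -149914 - \frac{45}{8 \cdot 326} = -149914 - \frac{45}{8} \cdot \frac{1}{326} = -149914 - \frac{45}{2608} = - \frac{390975757}{2608}$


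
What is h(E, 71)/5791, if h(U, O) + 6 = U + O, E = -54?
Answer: 11/5791 ≈ 0.0018995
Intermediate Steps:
h(U, O) = -6 + O + U (h(U, O) = -6 + (U + O) = -6 + (O + U) = -6 + O + U)
h(E, 71)/5791 = (-6 + 71 - 54)/5791 = 11*(1/5791) = 11/5791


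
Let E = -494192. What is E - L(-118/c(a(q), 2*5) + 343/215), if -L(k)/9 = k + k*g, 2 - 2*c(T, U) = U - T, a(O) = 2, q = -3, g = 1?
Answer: -106092886/215 ≈ -4.9346e+5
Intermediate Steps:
c(T, U) = 1 + T/2 - U/2 (c(T, U) = 1 - (U - T)/2 = 1 + (T/2 - U/2) = 1 + T/2 - U/2)
L(k) = -18*k (L(k) = -9*(k + k*1) = -9*(k + k) = -18*k)
E - L(-118/c(a(q), 2*5) + 343/215) = -494192 - (-18)*(-118/(1 + (½)*2 - 5) + 343/215) = -494192 - (-18)*(-118/(1 + 1 - ½*10) + 343*(1/215)) = -494192 - (-18)*(-118/(1 + 1 - 5) + 343/215) = -494192 - (-18)*(-118/(-3) + 343/215) = -494192 - (-18)*(-118*(-⅓) + 343/215) = -494192 - (-18)*(118/3 + 343/215) = -494192 - (-18)*26399/645 = -494192 - 1*(-158394/215) = -494192 + 158394/215 = -106092886/215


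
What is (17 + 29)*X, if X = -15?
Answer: -690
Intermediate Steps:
(17 + 29)*X = (17 + 29)*(-15) = 46*(-15) = -690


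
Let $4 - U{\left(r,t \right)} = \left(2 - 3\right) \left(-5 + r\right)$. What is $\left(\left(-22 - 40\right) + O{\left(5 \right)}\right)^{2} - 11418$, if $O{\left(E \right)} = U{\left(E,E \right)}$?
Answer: $-8054$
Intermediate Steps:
$U{\left(r,t \right)} = -1 + r$ ($U{\left(r,t \right)} = 4 - \left(2 - 3\right) \left(-5 + r\right) = 4 - - (-5 + r) = 4 - \left(5 - r\right) = 4 + \left(-5 + r\right) = -1 + r$)
$O{\left(E \right)} = -1 + E$
$\left(\left(-22 - 40\right) + O{\left(5 \right)}\right)^{2} - 11418 = \left(\left(-22 - 40\right) + \left(-1 + 5\right)\right)^{2} - 11418 = \left(\left(-22 - 40\right) + 4\right)^{2} - 11418 = \left(-62 + 4\right)^{2} - 11418 = \left(-58\right)^{2} - 11418 = 3364 - 11418 = -8054$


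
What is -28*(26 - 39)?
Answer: 364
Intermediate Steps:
-28*(26 - 39) = -28*(-13) = 364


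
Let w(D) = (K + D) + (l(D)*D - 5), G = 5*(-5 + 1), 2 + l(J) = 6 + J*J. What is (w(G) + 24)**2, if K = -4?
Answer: 65367225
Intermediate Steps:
l(J) = 4 + J**2 (l(J) = -2 + (6 + J*J) = -2 + (6 + J**2) = 4 + J**2)
G = -20 (G = 5*(-4) = -20)
w(D) = -9 + D + D*(4 + D**2) (w(D) = (-4 + D) + ((4 + D**2)*D - 5) = (-4 + D) + (D*(4 + D**2) - 5) = (-4 + D) + (-5 + D*(4 + D**2)) = -9 + D + D*(4 + D**2))
(w(G) + 24)**2 = ((-9 + (-20)**3 + 5*(-20)) + 24)**2 = ((-9 - 8000 - 100) + 24)**2 = (-8109 + 24)**2 = (-8085)**2 = 65367225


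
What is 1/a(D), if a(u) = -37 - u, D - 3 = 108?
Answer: -1/148 ≈ -0.0067568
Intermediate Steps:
D = 111 (D = 3 + 108 = 111)
1/a(D) = 1/(-37 - 1*111) = 1/(-37 - 111) = 1/(-148) = -1/148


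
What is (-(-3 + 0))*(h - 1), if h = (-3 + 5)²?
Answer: 9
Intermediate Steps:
h = 4 (h = 2² = 4)
(-(-3 + 0))*(h - 1) = (-(-3 + 0))*(4 - 1) = -1*(-3)*3 = 3*3 = 9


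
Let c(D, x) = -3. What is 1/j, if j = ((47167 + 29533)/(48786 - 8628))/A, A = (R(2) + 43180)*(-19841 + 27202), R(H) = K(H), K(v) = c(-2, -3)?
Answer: 6381626185863/38350 ≈ 1.6640e+8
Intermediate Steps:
K(v) = -3
R(H) = -3
A = 317825897 (A = (-3 + 43180)*(-19841 + 27202) = 43177*7361 = 317825897)
j = 38350/6381626185863 (j = ((47167 + 29533)/(48786 - 8628))/317825897 = (76700/40158)*(1/317825897) = (76700*(1/40158))*(1/317825897) = (38350/20079)*(1/317825897) = 38350/6381626185863 ≈ 6.0094e-9)
1/j = 1/(38350/6381626185863) = 6381626185863/38350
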